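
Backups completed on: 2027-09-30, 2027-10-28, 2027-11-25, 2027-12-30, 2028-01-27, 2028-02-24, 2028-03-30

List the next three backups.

Every date is a Thursday; gaps 28, 28, 35, 28, 28, 35 days.
Each is the last Thursday of its month (at least one falls on the 29th or later, ruling out '4th Thursday').
April 2028 ends with Thursday 2028-04-27.
Last Thursday of May 2028: 2028-05-25.
June 2028 ends with Thursday 2028-06-29.

2028-04-27, 2028-05-25, 2028-06-29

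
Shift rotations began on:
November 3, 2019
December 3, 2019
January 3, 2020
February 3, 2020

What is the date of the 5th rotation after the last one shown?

The day-of-month is always 3 (30, 31, 31 days between events).
So this recurs on the 3rd of each month.
Next: March 2020 → March 3, 2020.
Next: April 2020 → April 3, 2020.
Next: May 2020 → May 3, 2020.
June 2020: June 3, 2020.
Next: July 2020 → July 3, 2020.

July 3, 2020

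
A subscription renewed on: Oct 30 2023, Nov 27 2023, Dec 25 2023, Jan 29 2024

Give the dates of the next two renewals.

These are Mondays with 28, 28, 35-day gaps.
Each is the final Monday of its month — Oct 30 2023 is past the 28th, so '4th Monday' doesn't fit.
Last Monday of February 2024: Feb 26 2024.
Last Monday of March 2024: Mar 25 2024.

Feb 26 2024, Mar 25 2024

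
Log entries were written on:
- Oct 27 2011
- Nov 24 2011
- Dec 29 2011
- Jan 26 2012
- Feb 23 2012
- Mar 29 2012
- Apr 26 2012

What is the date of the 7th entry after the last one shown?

Nov 29 2012

These are Thursdays with 28, 35, 28, 28, 35, 28-day gaps.
Each is the final Thursday of its month — Dec 29 2011 is past the 28th, so '4th Thursday' doesn't fit.
May 2012 ends with Thursday May 31 2012.
June 2012 ends with Thursday Jun 28 2012.
July 2012 ends with Thursday Jul 26 2012.
August 2012 ends with Thursday Aug 30 2012.
Last Thursday of September 2012: Sep 27 2012.
October 2012 ends with Thursday Oct 25 2012.
Last Thursday of November 2012: Nov 29 2012.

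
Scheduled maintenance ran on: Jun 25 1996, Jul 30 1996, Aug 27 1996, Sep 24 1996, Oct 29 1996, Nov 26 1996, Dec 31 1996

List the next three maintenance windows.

These are Tuesdays with 35, 28, 28, 35, 28, 35-day gaps.
Each is the final Tuesday of its month — Jul 30 1996 is past the 28th, so '4th Tuesday' doesn't fit.
January 1997 ends with Tuesday Jan 28 1997.
Last Tuesday of February 1997: Feb 25 1997.
Last Tuesday of March 1997: Mar 25 1997.

Jan 28 1997, Feb 25 1997, Mar 25 1997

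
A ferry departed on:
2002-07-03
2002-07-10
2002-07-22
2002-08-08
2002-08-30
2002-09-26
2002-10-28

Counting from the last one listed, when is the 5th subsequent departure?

Intervals are 7, 12, 17, 22, 27, 32 days — an arithmetic progression with common difference 5.
Next gap: 37 days. 2002-10-28 + 37 days = 2002-12-04.
Next gap: 42 days. 2002-12-04 + 42 days = 2003-01-15.
Next gap: 47 days. 2003-01-15 + 47 days = 2003-03-03.
Next gap: 52 days. 2003-03-03 + 52 days = 2003-04-24.
Next gap: 57 days. 2003-04-24 + 57 days = 2003-06-20.

2003-06-20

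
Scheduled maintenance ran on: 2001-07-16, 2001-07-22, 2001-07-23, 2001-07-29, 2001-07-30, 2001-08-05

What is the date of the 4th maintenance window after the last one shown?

2001-08-19

The gap pattern 6, 1, 6, 1, 6 repeats every 2 events.
These are the Mondays and Sundays of each week.
The following Monday is 2001-08-06.
Next Sunday: 2001-08-12.
The following Monday is 2001-08-13.
Next Sunday: 2001-08-19.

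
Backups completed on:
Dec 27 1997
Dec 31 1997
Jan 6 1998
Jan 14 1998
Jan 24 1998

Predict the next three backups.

Feb 5 1998, Feb 19 1998, Mar 7 1998

Intervals are 4, 6, 8, 10 days — an arithmetic progression with common difference 2.
Next gap: 12 days. Jan 24 1998 + 12 days = Feb 5 1998.
Next gap: 14 days. Feb 5 1998 + 14 days = Feb 19 1998.
Next gap: 16 days. Feb 19 1998 + 16 days = Mar 7 1998.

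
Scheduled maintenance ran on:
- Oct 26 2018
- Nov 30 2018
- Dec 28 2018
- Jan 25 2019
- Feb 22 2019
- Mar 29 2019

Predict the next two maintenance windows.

Apr 26 2019, May 31 2019

All Fridays; the gaps (35, 28, 28, 28, 35) vary with month length.
This is the last Friday of each month.
April 2019 ends with Friday Apr 26 2019.
Last Friday of May 2019: May 31 2019.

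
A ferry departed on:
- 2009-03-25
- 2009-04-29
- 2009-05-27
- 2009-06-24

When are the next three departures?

Every date is a Wednesday; gaps 35, 28, 28 days.
Each is the last Wednesday of its month (at least one falls on the 29th or later, ruling out '4th Wednesday').
Last Wednesday of July 2009: 2009-07-29.
August 2009 ends with Wednesday 2009-08-26.
Last Wednesday of September 2009: 2009-09-30.

2009-07-29, 2009-08-26, 2009-09-30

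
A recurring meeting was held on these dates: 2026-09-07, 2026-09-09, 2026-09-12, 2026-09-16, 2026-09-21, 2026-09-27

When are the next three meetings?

The spacing grows by 1 each time: 2, 3, 4, 5, 6 days.
Next gap: 7 days. 2026-09-27 + 7 days = 2026-10-04.
Next gap: 8 days. 2026-10-04 + 8 days = 2026-10-12.
Next gap: 9 days. 2026-10-12 + 9 days = 2026-10-21.

2026-10-04, 2026-10-12, 2026-10-21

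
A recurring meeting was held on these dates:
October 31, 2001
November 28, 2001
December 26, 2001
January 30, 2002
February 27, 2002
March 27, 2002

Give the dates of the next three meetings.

April 24, 2002; May 29, 2002; June 26, 2002

These are Wednesdays with 28, 28, 35, 28, 28-day gaps.
Each is the final Wednesday of its month — October 31, 2001 is past the 28th, so '4th Wednesday' doesn't fit.
April 2002 ends with Wednesday April 24, 2002.
May 2002 ends with Wednesday May 29, 2002.
June 2002 ends with Wednesday June 26, 2002.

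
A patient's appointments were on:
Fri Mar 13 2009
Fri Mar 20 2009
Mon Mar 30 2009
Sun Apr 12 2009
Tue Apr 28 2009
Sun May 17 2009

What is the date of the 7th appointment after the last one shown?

Sun Dec 20 2009

The spacing grows by 3 each time: 7, 10, 13, 16, 19 days.
Next gap: 22 days. Sun May 17 2009 + 22 days = Mon Jun 8 2009.
Next gap: 25 days. Mon Jun 8 2009 + 25 days = Fri Jul 3 2009.
Next gap: 28 days. Fri Jul 3 2009 + 28 days = Fri Jul 31 2009.
Next gap: 31 days. Fri Jul 31 2009 + 31 days = Mon Aug 31 2009.
Next gap: 34 days. Mon Aug 31 2009 + 34 days = Sun Oct 4 2009.
Next gap: 37 days. Sun Oct 4 2009 + 37 days = Tue Nov 10 2009.
Next gap: 40 days. Tue Nov 10 2009 + 40 days = Sun Dec 20 2009.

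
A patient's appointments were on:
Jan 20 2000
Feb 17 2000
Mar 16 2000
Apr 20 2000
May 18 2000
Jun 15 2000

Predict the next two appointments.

These are Thursdays at 28- or 35-day spacing (28, 28, 35, 28, 28).
The pattern: 3rd Thursday of the month.
3rd Thursday of July 2000: Jul 20 2000.
3rd Thursday of August 2000: Aug 17 2000.

Jul 20 2000, Aug 17 2000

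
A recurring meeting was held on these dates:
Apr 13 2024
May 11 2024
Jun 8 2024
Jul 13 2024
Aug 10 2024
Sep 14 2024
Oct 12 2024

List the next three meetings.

All dates are Saturdays, 28, 28, 35, 28, 35, 28 days apart.
Specifically, the 2nd Saturday of each month.
November 2024 — 2nd Saturday is Nov 9 2024.
December 2024 — 2nd Saturday is Dec 14 2024.
2nd Saturday of January 2025: Jan 11 2025.

Nov 9 2024, Dec 14 2024, Jan 11 2025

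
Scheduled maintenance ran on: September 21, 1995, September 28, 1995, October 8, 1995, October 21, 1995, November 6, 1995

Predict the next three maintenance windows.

Gaps: 7, 10, 13, 16 days — each gap is 3 larger than the previous one.
Next gap: 19 days. November 6, 1995 + 19 days = November 25, 1995.
Next gap: 22 days. November 25, 1995 + 22 days = December 17, 1995.
Next gap: 25 days. December 17, 1995 + 25 days = January 11, 1996.

November 25, 1995; December 17, 1995; January 11, 1996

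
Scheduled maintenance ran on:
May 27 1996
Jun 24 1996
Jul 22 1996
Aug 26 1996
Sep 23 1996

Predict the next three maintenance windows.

Gaps: 28, 28, 35, 28 days — a mix of 28 and 35. Every date is a Monday.
Each is the 4th Monday of its month.
4th Monday of October 1996: Oct 28 1996.
4th Monday of November 1996: Nov 25 1996.
December 1996 — 4th Monday is Dec 23 1996.

Oct 28 1996, Nov 25 1996, Dec 23 1996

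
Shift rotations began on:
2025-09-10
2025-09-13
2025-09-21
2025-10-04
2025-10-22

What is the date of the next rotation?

Intervals are 3, 8, 13, 18 days — an arithmetic progression with common difference 5.
Next gap: 23 days. 2025-10-22 + 23 days = 2025-11-14.

2025-11-14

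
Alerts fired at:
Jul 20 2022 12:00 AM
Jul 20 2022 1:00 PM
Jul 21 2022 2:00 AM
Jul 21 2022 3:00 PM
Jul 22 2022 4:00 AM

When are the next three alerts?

Spacing: 13, 13, 13, 13 h — constant 13 h.
Jul 22 2022 4:00 AM + 13 h = Jul 22 2022 5:00 PM.
Jul 22 2022 5:00 PM + 13 h = Jul 23 2022 6:00 AM.
Jul 23 2022 6:00 AM + 13 h = Jul 23 2022 7:00 PM.

Jul 22 2022 5:00 PM, Jul 23 2022 6:00 AM, Jul 23 2022 7:00 PM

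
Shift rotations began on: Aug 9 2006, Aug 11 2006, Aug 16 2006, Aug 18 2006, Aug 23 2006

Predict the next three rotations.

Gaps: 2, 5, 2, 5 days — not constant, but cyclic with period 2.
The events fall on every Wednesday and Friday.
Next Friday: Aug 25 2006.
The following Wednesday is Aug 30 2006.
Next Friday: Sep 1 2006.

Aug 25 2006, Aug 30 2006, Sep 1 2006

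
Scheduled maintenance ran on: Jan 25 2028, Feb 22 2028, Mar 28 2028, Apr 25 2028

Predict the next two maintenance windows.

These are Tuesdays at 28- or 35-day spacing (28, 35, 28).
The pattern: 4th Tuesday of the month.
4th Tuesday of May 2028: May 23 2028.
4th Tuesday of June 2028: Jun 27 2028.

May 23 2028, Jun 27 2028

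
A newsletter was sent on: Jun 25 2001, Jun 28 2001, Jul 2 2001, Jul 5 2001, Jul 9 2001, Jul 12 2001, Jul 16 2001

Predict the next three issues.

Jul 19 2001, Jul 23 2001, Jul 26 2001

Gaps: 3, 4, 3, 4, 3, 4 days — not constant, but cyclic with period 2.
The events fall on every Monday and Thursday.
Next Thursday: Jul 19 2001.
The following Monday is Jul 23 2001.
The following Thursday is Jul 26 2001.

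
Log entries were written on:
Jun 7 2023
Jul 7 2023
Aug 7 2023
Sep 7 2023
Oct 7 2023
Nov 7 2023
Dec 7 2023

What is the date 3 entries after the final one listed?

Mar 7 2024

Each date is the 7th; the gaps (30, 31, 31, 30, 31, 30) track the month lengths.
The rule is the 7th of each month.
Next: January 2024 → Jan 7 2024.
February 2024: Feb 7 2024.
Next: March 2024 → Mar 7 2024.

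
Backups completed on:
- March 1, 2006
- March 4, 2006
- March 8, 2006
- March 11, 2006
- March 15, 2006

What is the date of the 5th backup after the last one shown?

April 1, 2006

Gaps: 3, 4, 3, 4 days — not constant, but cyclic with period 2.
The events fall on every Wednesday and Saturday.
Next Saturday: March 18, 2006.
Next Wednesday: March 22, 2006.
The following Saturday is March 25, 2006.
Next Wednesday: March 29, 2006.
Next Saturday: April 1, 2006.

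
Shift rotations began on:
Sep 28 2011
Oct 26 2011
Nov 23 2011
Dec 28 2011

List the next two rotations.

Gaps: 28, 28, 35 days — a mix of 28 and 35. Every date is a Wednesday.
Each is the 4th Wednesday of its month.
January 2012 — 4th Wednesday is Jan 25 2012.
February 2012 — 4th Wednesday is Feb 22 2012.

Jan 25 2012, Feb 22 2012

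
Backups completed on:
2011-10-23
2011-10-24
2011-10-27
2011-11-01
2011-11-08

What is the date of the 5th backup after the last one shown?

2012-01-12

Gaps: 1, 3, 5, 7 days — each gap is 2 larger than the previous one.
Next gap: 9 days. 2011-11-08 + 9 days = 2011-11-17.
Next gap: 11 days. 2011-11-17 + 11 days = 2011-11-28.
Next gap: 13 days. 2011-11-28 + 13 days = 2011-12-11.
Next gap: 15 days. 2011-12-11 + 15 days = 2011-12-26.
Next gap: 17 days. 2011-12-26 + 17 days = 2012-01-12.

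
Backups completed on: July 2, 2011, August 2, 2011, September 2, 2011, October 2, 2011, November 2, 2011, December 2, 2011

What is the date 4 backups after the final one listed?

April 2, 2012

Each date is the 2nd; the gaps (31, 31, 30, 31, 30) track the month lengths.
The rule is the 2nd of each month.
Next: January 2012 → January 2, 2012.
Next: February 2012 → February 2, 2012.
Next: March 2012 → March 2, 2012.
April 2012: April 2, 2012.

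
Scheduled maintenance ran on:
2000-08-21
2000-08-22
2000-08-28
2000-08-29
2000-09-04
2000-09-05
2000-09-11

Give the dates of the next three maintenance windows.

2000-09-12, 2000-09-18, 2000-09-19

The gap pattern 1, 6, 1, 6, 1, 6 repeats every 2 events.
These are the Mondays and Tuesdays of each week.
Next Tuesday: 2000-09-12.
Next Monday: 2000-09-18.
The following Tuesday is 2000-09-19.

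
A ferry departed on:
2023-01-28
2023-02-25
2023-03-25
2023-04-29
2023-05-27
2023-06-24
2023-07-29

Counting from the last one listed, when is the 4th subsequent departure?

These are Saturdays with 28, 28, 35, 28, 28, 35-day gaps.
Each is the final Saturday of its month — 2023-04-29 is past the 28th, so '4th Saturday' doesn't fit.
Last Saturday of August 2023: 2023-08-26.
September 2023 ends with Saturday 2023-09-30.
Last Saturday of October 2023: 2023-10-28.
Last Saturday of November 2023: 2023-11-25.

2023-11-25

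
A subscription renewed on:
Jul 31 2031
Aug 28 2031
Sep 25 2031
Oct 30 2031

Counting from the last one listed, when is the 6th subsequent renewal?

Apr 29 2032

These are Thursdays with 28, 28, 35-day gaps.
Each is the final Thursday of its month — Jul 31 2031 is past the 28th, so '4th Thursday' doesn't fit.
November 2031 ends with Thursday Nov 27 2031.
Last Thursday of December 2031: Dec 25 2031.
January 2032 ends with Thursday Jan 29 2032.
Last Thursday of February 2032: Feb 26 2032.
March 2032 ends with Thursday Mar 25 2032.
Last Thursday of April 2032: Apr 29 2032.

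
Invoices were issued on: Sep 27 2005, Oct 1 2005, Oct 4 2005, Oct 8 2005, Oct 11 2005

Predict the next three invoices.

Every event lands on a Tuesday or Saturday (gaps cycle 4, 3, 4, 3).
So the schedule is: every Tuesday and Saturday.
The following Saturday is Oct 15 2005.
Next Tuesday: Oct 18 2005.
The following Saturday is Oct 22 2005.

Oct 15 2005, Oct 18 2005, Oct 22 2005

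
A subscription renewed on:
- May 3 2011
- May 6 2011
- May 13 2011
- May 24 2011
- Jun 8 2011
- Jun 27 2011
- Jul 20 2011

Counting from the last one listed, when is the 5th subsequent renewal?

Jan 11 2012

Intervals are 3, 7, 11, 15, 19, 23 days — an arithmetic progression with common difference 4.
Next gap: 27 days. Jul 20 2011 + 27 days = Aug 16 2011.
Next gap: 31 days. Aug 16 2011 + 31 days = Sep 16 2011.
Next gap: 35 days. Sep 16 2011 + 35 days = Oct 21 2011.
Next gap: 39 days. Oct 21 2011 + 39 days = Nov 29 2011.
Next gap: 43 days. Nov 29 2011 + 43 days = Jan 11 2012.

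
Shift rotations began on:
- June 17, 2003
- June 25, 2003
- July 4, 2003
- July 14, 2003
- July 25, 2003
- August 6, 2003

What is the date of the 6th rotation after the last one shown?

November 7, 2003

The spacing grows by 1 each time: 8, 9, 10, 11, 12 days.
Next gap: 13 days. August 6, 2003 + 13 days = August 19, 2003.
Next gap: 14 days. August 19, 2003 + 14 days = September 2, 2003.
Next gap: 15 days. September 2, 2003 + 15 days = September 17, 2003.
Next gap: 16 days. September 17, 2003 + 16 days = October 3, 2003.
Next gap: 17 days. October 3, 2003 + 17 days = October 20, 2003.
Next gap: 18 days. October 20, 2003 + 18 days = November 7, 2003.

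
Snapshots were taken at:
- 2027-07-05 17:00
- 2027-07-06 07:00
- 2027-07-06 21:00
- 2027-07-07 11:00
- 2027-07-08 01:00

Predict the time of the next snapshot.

2027-07-08 15:00

Gaps: 14, 14, 14, 14 hours — each event is 14 hours after the previous one.
2027-07-08 01:00 + 14 h = 2027-07-08 15:00.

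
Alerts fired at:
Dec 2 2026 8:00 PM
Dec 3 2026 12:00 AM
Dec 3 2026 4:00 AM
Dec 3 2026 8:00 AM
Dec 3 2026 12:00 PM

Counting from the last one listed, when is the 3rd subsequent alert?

Dec 4 2026 12:00 AM

The interval is a steady 4 hours (4, 4, 4, 4).
Dec 3 2026 12:00 PM + 4 h = Dec 3 2026 4:00 PM.
Dec 3 2026 4:00 PM + 4 h = Dec 3 2026 8:00 PM.
Dec 3 2026 8:00 PM + 4 h = Dec 4 2026 12:00 AM.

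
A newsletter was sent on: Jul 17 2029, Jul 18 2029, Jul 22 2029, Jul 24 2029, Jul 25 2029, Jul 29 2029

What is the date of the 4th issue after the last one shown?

Every event lands on a Tuesday or Wednesday or Sunday (gaps cycle 1, 4, 2, 1, 4).
So the schedule is: every Tuesday, Wednesday and Sunday.
Next Tuesday: Jul 31 2029.
Next Wednesday: Aug 1 2029.
The following Sunday is Aug 5 2029.
The following Tuesday is Aug 7 2029.

Aug 7 2029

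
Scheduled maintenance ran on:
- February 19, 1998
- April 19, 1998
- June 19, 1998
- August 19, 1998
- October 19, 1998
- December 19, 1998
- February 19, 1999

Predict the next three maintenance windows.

The day-of-month is always 19 (59, 61, 61, 61, 61, 62 days between events).
So this recurs on the 19th of every 2 months.
Next: April 1999 → April 19, 1999.
Next: June 1999 → June 19, 1999.
Next: August 1999 → August 19, 1999.

April 19, 1999; June 19, 1999; August 19, 1999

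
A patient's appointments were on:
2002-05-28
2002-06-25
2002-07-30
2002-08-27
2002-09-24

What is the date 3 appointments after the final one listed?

2002-12-31

These are Tuesdays with 28, 35, 28, 28-day gaps.
Each is the final Tuesday of its month — 2002-07-30 is past the 28th, so '4th Tuesday' doesn't fit.
Last Tuesday of October 2002: 2002-10-29.
November 2002 ends with Tuesday 2002-11-26.
December 2002 ends with Tuesday 2002-12-31.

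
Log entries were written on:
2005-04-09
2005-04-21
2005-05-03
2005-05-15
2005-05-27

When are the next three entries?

The spacing is 12, 12, 12, 12 days — always 12 days.
2005-05-27 + 12 days = 2005-06-08.
2005-06-08 + 12 days = 2005-06-20.
2005-06-20 + 12 days = 2005-07-02.

2005-06-08, 2005-06-20, 2005-07-02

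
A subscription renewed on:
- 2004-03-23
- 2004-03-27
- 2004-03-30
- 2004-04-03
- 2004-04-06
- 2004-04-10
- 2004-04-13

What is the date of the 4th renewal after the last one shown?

2004-04-27

Every event lands on a Tuesday or Saturday (gaps cycle 4, 3, 4, 3, 4, 3).
So the schedule is: every Tuesday and Saturday.
Next Saturday: 2004-04-17.
The following Tuesday is 2004-04-20.
The following Saturday is 2004-04-24.
Next Tuesday: 2004-04-27.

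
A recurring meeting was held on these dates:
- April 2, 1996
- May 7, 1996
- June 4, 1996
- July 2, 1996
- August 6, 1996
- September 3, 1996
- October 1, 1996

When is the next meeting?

These are Tuesdays at 28- or 35-day spacing (35, 28, 28, 35, 28, 28).
The pattern: 1st Tuesday of the month.
1st Tuesday of November 1996: November 5, 1996.

November 5, 1996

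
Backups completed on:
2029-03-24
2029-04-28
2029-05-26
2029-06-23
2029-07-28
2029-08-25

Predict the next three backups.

These are Saturdays at 28- or 35-day spacing (35, 28, 28, 35, 28).
The pattern: 4th Saturday of the month.
September 2029 — 4th Saturday is 2029-09-22.
4th Saturday of October 2029: 2029-10-27.
November 2029 — 4th Saturday is 2029-11-24.

2029-09-22, 2029-10-27, 2029-11-24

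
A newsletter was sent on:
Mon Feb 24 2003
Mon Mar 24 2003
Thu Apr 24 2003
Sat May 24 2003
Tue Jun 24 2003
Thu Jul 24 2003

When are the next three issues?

The day-of-month is always 24 (28, 31, 30, 31, 30 days between events).
So this recurs on the 24th of each month.
August 2003: Sun Aug 24 2003.
September 2003: Wed Sep 24 2003.
October 2003: Fri Oct 24 2003.

Sun Aug 24 2003, Wed Sep 24 2003, Fri Oct 24 2003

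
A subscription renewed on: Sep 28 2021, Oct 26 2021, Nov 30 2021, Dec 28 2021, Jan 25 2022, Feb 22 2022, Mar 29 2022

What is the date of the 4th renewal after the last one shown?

Jul 26 2022

All Tuesdays; the gaps (28, 35, 28, 28, 28, 35) vary with month length.
This is the last Tuesday of each month.
Last Tuesday of April 2022: Apr 26 2022.
May 2022 ends with Tuesday May 31 2022.
June 2022 ends with Tuesday Jun 28 2022.
July 2022 ends with Tuesday Jul 26 2022.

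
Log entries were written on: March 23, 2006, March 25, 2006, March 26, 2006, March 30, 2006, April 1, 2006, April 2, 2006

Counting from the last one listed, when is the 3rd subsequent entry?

The gap pattern 2, 1, 4, 2, 1 repeats every 3 events.
These are the Thursdays, Saturdays and Sundays of each week.
The following Thursday is April 6, 2006.
Next Saturday: April 8, 2006.
The following Sunday is April 9, 2006.

April 9, 2006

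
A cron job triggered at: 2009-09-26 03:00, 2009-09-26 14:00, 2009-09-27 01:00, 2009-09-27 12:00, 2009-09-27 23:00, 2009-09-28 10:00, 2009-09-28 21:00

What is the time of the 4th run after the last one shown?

2009-09-30 17:00

Gaps: 11, 11, 11, 11, 11, 11 hours — each event is 11 hours after the previous one.
2009-09-28 21:00 + 11 h = 2009-09-29 08:00.
2009-09-29 08:00 + 11 h = 2009-09-29 19:00.
2009-09-29 19:00 + 11 h = 2009-09-30 06:00.
2009-09-30 06:00 + 11 h = 2009-09-30 17:00.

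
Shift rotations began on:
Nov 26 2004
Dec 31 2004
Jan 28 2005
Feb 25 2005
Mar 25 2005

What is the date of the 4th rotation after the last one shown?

Jul 29 2005

All Fridays; the gaps (35, 28, 28, 28) vary with month length.
This is the last Friday of each month.
April 2005 ends with Friday Apr 29 2005.
May 2005 ends with Friday May 27 2005.
Last Friday of June 2005: Jun 24 2005.
Last Friday of July 2005: Jul 29 2005.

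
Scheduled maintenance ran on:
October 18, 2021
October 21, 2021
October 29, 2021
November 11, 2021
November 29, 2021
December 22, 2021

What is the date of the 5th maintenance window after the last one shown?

June 30, 2022

The spacing grows by 5 each time: 3, 8, 13, 18, 23 days.
Next gap: 28 days. December 22, 2021 + 28 days = January 19, 2022.
Next gap: 33 days. January 19, 2022 + 33 days = February 21, 2022.
Next gap: 38 days. February 21, 2022 + 38 days = March 31, 2022.
Next gap: 43 days. March 31, 2022 + 43 days = May 13, 2022.
Next gap: 48 days. May 13, 2022 + 48 days = June 30, 2022.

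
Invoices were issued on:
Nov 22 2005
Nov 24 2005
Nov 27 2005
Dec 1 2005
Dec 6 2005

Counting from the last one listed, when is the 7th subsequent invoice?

Feb 7 2006

Gaps: 2, 3, 4, 5 days — each gap is 1 larger than the previous one.
Next gap: 6 days. Dec 6 2005 + 6 days = Dec 12 2005.
Next gap: 7 days. Dec 12 2005 + 7 days = Dec 19 2005.
Next gap: 8 days. Dec 19 2005 + 8 days = Dec 27 2005.
Next gap: 9 days. Dec 27 2005 + 9 days = Jan 5 2006.
Next gap: 10 days. Jan 5 2006 + 10 days = Jan 15 2006.
Next gap: 11 days. Jan 15 2006 + 11 days = Jan 26 2006.
Next gap: 12 days. Jan 26 2006 + 12 days = Feb 7 2006.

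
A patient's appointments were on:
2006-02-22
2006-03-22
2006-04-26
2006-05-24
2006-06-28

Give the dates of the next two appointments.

2006-07-26, 2006-08-23

Gaps: 28, 35, 28, 35 days — a mix of 28 and 35. Every date is a Wednesday.
Each is the 4th Wednesday of its month.
July 2006 — 4th Wednesday is 2006-07-26.
August 2006 — 4th Wednesday is 2006-08-23.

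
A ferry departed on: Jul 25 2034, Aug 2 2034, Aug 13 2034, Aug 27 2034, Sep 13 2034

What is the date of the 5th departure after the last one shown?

The spacing grows by 3 each time: 8, 11, 14, 17 days.
Next gap: 20 days. Sep 13 2034 + 20 days = Oct 3 2034.
Next gap: 23 days. Oct 3 2034 + 23 days = Oct 26 2034.
Next gap: 26 days. Oct 26 2034 + 26 days = Nov 21 2034.
Next gap: 29 days. Nov 21 2034 + 29 days = Dec 20 2034.
Next gap: 32 days. Dec 20 2034 + 32 days = Jan 21 2035.

Jan 21 2035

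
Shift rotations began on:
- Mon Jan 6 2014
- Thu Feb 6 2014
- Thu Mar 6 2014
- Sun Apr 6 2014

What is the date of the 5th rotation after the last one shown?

Sat Sep 6 2014

Each date is the 6th; the gaps (31, 28, 31) track the month lengths.
The rule is the 6th of each month.
May 2014: Tue May 6 2014.
Next: June 2014 → Fri Jun 6 2014.
July 2014: Sun Jul 6 2014.
Next: August 2014 → Wed Aug 6 2014.
September 2014: Sat Sep 6 2014.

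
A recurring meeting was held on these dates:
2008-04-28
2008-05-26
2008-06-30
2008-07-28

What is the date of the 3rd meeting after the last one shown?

2008-10-27

All Mondays; the gaps (28, 35, 28) vary with month length.
This is the last Monday of each month.
August 2008 ends with Monday 2008-08-25.
Last Monday of September 2008: 2008-09-29.
Last Monday of October 2008: 2008-10-27.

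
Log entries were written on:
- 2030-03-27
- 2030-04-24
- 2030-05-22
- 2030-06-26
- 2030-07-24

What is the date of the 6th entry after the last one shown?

All dates are Wednesdays, 28, 28, 35, 28 days apart.
Specifically, the 4th Wednesday of each month.
August 2030 — 4th Wednesday is 2030-08-28.
4th Wednesday of September 2030: 2030-09-25.
October 2030 — 4th Wednesday is 2030-10-23.
4th Wednesday of November 2030: 2030-11-27.
4th Wednesday of December 2030: 2030-12-25.
January 2031 — 4th Wednesday is 2031-01-22.

2031-01-22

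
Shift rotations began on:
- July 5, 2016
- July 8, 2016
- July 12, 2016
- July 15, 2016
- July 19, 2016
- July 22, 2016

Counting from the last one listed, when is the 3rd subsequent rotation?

August 2, 2016

Every event lands on a Tuesday or Friday (gaps cycle 3, 4, 3, 4, 3).
So the schedule is: every Tuesday and Friday.
The following Tuesday is July 26, 2016.
Next Friday: July 29, 2016.
Next Tuesday: August 2, 2016.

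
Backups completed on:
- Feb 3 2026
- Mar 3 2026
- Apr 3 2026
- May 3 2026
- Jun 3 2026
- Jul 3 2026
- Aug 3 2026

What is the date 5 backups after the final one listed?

Gaps: 28, 31, 30, 31, 30, 31 days — not constant. Every event is on the 3rd of the month.
Pattern: the 3rd of each month.
September 2026: Sep 3 2026.
October 2026: Oct 3 2026.
November 2026: Nov 3 2026.
Next: December 2026 → Dec 3 2026.
Next: January 2027 → Jan 3 2027.

Jan 3 2027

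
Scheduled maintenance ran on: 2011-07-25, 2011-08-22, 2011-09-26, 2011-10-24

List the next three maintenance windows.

2011-11-28, 2011-12-26, 2012-01-23

Gaps: 28, 35, 28 days — a mix of 28 and 35. Every date is a Monday.
Each is the 4th Monday of its month.
November 2011 — 4th Monday is 2011-11-28.
December 2011 — 4th Monday is 2011-12-26.
January 2012 — 4th Monday is 2012-01-23.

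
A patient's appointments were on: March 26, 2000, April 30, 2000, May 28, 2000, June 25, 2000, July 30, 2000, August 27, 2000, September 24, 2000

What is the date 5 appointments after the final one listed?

All Sundays; the gaps (35, 28, 28, 35, 28, 28) vary with month length.
This is the last Sunday of each month.
October 2000 ends with Sunday October 29, 2000.
November 2000 ends with Sunday November 26, 2000.
December 2000 ends with Sunday December 31, 2000.
Last Sunday of January 2001: January 28, 2001.
Last Sunday of February 2001: February 25, 2001.

February 25, 2001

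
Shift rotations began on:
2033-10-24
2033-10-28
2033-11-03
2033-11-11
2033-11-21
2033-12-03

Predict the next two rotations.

2033-12-17, 2034-01-02

Intervals are 4, 6, 8, 10, 12 days — an arithmetic progression with common difference 2.
Next gap: 14 days. 2033-12-03 + 14 days = 2033-12-17.
Next gap: 16 days. 2033-12-17 + 16 days = 2034-01-02.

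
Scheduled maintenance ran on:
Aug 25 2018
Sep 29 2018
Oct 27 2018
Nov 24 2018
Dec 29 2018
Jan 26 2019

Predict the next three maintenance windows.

All Saturdays; the gaps (35, 28, 28, 35, 28) vary with month length.
This is the last Saturday of each month.
Last Saturday of February 2019: Feb 23 2019.
Last Saturday of March 2019: Mar 30 2019.
Last Saturday of April 2019: Apr 27 2019.

Feb 23 2019, Mar 30 2019, Apr 27 2019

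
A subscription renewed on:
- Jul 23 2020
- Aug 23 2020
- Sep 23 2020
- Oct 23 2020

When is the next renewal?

Nov 23 2020

Gaps: 31, 31, 30 days — not constant. Every event is on the 23rd of the month.
Pattern: the 23rd of each month.
November 2020: Nov 23 2020.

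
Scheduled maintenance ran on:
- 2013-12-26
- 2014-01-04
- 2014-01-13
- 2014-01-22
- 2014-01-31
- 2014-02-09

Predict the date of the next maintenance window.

Every event comes 9 days after the last (9, 9, 9, 9, 9).
2014-02-09 + 9 days = 2014-02-18.

2014-02-18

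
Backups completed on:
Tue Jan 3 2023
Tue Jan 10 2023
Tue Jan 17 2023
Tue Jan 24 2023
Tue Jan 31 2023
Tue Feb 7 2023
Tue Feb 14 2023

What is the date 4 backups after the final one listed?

The spacing is 7, 7, 7, 7, 7, 7 days — always 7 days.
Tue Feb 14 2023 + 7 days = Tue Feb 21 2023.
Tue Feb 21 2023 + 7 days = Tue Feb 28 2023.
Tue Feb 28 2023 + 7 days = Tue Mar 7 2023.
Tue Mar 7 2023 + 7 days = Tue Mar 14 2023.

Tue Mar 14 2023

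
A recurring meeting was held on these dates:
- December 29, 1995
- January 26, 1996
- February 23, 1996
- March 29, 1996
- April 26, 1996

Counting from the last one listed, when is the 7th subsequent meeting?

November 29, 1996

All Fridays; the gaps (28, 28, 35, 28) vary with month length.
This is the last Friday of each month.
Last Friday of May 1996: May 31, 1996.
June 1996 ends with Friday June 28, 1996.
Last Friday of July 1996: July 26, 1996.
Last Friday of August 1996: August 30, 1996.
September 1996 ends with Friday September 27, 1996.
October 1996 ends with Friday October 25, 1996.
Last Friday of November 1996: November 29, 1996.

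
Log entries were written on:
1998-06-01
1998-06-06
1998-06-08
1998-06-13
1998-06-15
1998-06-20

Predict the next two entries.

Every event lands on a Monday or Saturday (gaps cycle 5, 2, 5, 2, 5).
So the schedule is: every Monday and Saturday.
Next Monday: 1998-06-22.
Next Saturday: 1998-06-27.

1998-06-22, 1998-06-27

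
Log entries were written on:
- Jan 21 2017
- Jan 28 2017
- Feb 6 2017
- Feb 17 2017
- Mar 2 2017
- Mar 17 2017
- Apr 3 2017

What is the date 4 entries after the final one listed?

Intervals are 7, 9, 11, 13, 15, 17 days — an arithmetic progression with common difference 2.
Next gap: 19 days. Apr 3 2017 + 19 days = Apr 22 2017.
Next gap: 21 days. Apr 22 2017 + 21 days = May 13 2017.
Next gap: 23 days. May 13 2017 + 23 days = Jun 5 2017.
Next gap: 25 days. Jun 5 2017 + 25 days = Jun 30 2017.

Jun 30 2017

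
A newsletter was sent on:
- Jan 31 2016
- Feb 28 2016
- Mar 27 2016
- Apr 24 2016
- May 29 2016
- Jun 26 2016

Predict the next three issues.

These are Sundays with 28, 28, 28, 35, 28-day gaps.
Each is the final Sunday of its month — Jan 31 2016 is past the 28th, so '4th Sunday' doesn't fit.
Last Sunday of July 2016: Jul 31 2016.
Last Sunday of August 2016: Aug 28 2016.
Last Sunday of September 2016: Sep 25 2016.

Jul 31 2016, Aug 28 2016, Sep 25 2016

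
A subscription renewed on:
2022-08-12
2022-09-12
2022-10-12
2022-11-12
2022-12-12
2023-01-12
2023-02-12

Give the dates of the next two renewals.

Each date is the 12th; the gaps (31, 30, 31, 30, 31, 31) track the month lengths.
The rule is the 12th of each month.
March 2023: 2023-03-12.
Next: April 2023 → 2023-04-12.

2023-03-12, 2023-04-12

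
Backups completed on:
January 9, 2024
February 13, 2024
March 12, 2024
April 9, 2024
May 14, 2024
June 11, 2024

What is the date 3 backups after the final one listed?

September 10, 2024

These are Tuesdays at 28- or 35-day spacing (35, 28, 28, 35, 28).
The pattern: 2nd Tuesday of the month.
2nd Tuesday of July 2024: July 9, 2024.
2nd Tuesday of August 2024: August 13, 2024.
2nd Tuesday of September 2024: September 10, 2024.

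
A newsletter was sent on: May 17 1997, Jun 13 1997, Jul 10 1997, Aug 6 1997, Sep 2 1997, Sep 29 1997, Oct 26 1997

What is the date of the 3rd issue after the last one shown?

Jan 15 1998

Every event comes 27 days after the last (27, 27, 27, 27, 27, 27).
Oct 26 1997 + 27 days = Nov 22 1997.
Nov 22 1997 + 27 days = Dec 19 1997.
Dec 19 1997 + 27 days = Jan 15 1998.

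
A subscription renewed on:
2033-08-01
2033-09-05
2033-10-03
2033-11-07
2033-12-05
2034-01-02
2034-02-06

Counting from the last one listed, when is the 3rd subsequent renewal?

All dates are Mondays, 35, 28, 35, 28, 28, 35 days apart.
Specifically, the 1st Monday of each month.
1st Monday of March 2034: 2034-03-06.
April 2034 — 1st Monday is 2034-04-03.
1st Monday of May 2034: 2034-05-01.

2034-05-01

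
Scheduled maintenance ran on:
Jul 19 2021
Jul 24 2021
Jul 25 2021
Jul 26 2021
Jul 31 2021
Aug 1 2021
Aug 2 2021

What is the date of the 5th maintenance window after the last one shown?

Aug 15 2021

The gap pattern 5, 1, 1, 5, 1, 1 repeats every 3 events.
These are the Mondays, Saturdays and Sundays of each week.
Next Saturday: Aug 7 2021.
The following Sunday is Aug 8 2021.
The following Monday is Aug 9 2021.
The following Saturday is Aug 14 2021.
The following Sunday is Aug 15 2021.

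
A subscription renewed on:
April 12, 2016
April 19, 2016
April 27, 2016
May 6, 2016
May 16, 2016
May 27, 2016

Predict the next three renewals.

June 8, 2016; June 21, 2016; July 5, 2016

The spacing grows by 1 each time: 7, 8, 9, 10, 11 days.
Next gap: 12 days. May 27, 2016 + 12 days = June 8, 2016.
Next gap: 13 days. June 8, 2016 + 13 days = June 21, 2016.
Next gap: 14 days. June 21, 2016 + 14 days = July 5, 2016.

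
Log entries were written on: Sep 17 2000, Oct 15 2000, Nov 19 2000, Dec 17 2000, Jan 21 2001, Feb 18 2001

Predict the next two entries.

Gaps: 28, 35, 28, 35, 28 days — a mix of 28 and 35. Every date is a Sunday.
Each is the 3rd Sunday of its month.
March 2001 — 3rd Sunday is Mar 18 2001.
3rd Sunday of April 2001: Apr 15 2001.

Mar 18 2001, Apr 15 2001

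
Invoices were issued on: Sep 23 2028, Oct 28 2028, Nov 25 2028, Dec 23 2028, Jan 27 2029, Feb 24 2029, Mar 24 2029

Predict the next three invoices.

Apr 28 2029, May 26 2029, Jun 23 2029

Gaps: 35, 28, 28, 35, 28, 28 days — a mix of 28 and 35. Every date is a Saturday.
Each is the 4th Saturday of its month.
April 2029 — 4th Saturday is Apr 28 2029.
4th Saturday of May 2029: May 26 2029.
4th Saturday of June 2029: Jun 23 2029.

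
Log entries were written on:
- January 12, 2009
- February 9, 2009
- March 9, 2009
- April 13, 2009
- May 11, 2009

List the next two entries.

All dates are Mondays, 28, 28, 35, 28 days apart.
Specifically, the 2nd Monday of each month.
2nd Monday of June 2009: June 8, 2009.
2nd Monday of July 2009: July 13, 2009.

June 8, 2009; July 13, 2009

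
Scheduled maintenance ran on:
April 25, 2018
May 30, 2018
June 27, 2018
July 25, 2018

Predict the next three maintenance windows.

August 29, 2018; September 26, 2018; October 31, 2018

Every date is a Wednesday; gaps 35, 28, 28 days.
Each is the last Wednesday of its month (at least one falls on the 29th or later, ruling out '4th Wednesday').
Last Wednesday of August 2018: August 29, 2018.
Last Wednesday of September 2018: September 26, 2018.
Last Wednesday of October 2018: October 31, 2018.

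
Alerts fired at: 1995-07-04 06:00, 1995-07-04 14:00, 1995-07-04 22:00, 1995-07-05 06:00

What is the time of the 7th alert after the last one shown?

Spacing: 8, 8, 8 h — constant 8 h.
1995-07-05 06:00 + 8 h = 1995-07-05 14:00.
1995-07-05 14:00 + 8 h = 1995-07-05 22:00.
1995-07-05 22:00 + 8 h = 1995-07-06 06:00.
1995-07-06 06:00 + 8 h = 1995-07-06 14:00.
1995-07-06 14:00 + 8 h = 1995-07-06 22:00.
1995-07-06 22:00 + 8 h = 1995-07-07 06:00.
1995-07-07 06:00 + 8 h = 1995-07-07 14:00.

1995-07-07 14:00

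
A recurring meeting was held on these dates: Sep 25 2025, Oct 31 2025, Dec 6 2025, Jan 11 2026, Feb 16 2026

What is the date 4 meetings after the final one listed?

Gaps between consecutive events: 36, 36, 36, 36 days — a constant 36-day interval.
Feb 16 2026 + 36 days = Mar 24 2026.
Mar 24 2026 + 36 days = Apr 29 2026.
Apr 29 2026 + 36 days = Jun 4 2026.
Jun 4 2026 + 36 days = Jul 10 2026.

Jul 10 2026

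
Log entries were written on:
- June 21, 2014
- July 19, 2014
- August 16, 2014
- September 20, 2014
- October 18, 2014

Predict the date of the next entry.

All dates are Saturdays, 28, 28, 35, 28 days apart.
Specifically, the 3rd Saturday of each month.
3rd Saturday of November 2014: November 15, 2014.

November 15, 2014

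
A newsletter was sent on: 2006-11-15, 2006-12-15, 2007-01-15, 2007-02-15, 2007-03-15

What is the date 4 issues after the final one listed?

2007-07-15

The day-of-month is always 15 (30, 31, 31, 28 days between events).
So this recurs on the 15th of each month.
April 2007: 2007-04-15.
May 2007: 2007-05-15.
June 2007: 2007-06-15.
July 2007: 2007-07-15.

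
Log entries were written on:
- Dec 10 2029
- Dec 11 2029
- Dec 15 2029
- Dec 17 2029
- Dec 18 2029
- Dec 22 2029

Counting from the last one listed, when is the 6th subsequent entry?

The gap pattern 1, 4, 2, 1, 4 repeats every 3 events.
These are the Mondays, Tuesdays and Saturdays of each week.
Next Monday: Dec 24 2029.
The following Tuesday is Dec 25 2029.
The following Saturday is Dec 29 2029.
Next Monday: Dec 31 2029.
Next Tuesday: Jan 1 2030.
The following Saturday is Jan 5 2030.

Jan 5 2030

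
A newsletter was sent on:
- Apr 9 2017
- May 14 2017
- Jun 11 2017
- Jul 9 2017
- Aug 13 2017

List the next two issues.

Sep 10 2017, Oct 8 2017

These are Sundays at 28- or 35-day spacing (35, 28, 28, 35).
The pattern: 2nd Sunday of the month.
September 2017 — 2nd Sunday is Sep 10 2017.
October 2017 — 2nd Sunday is Oct 8 2017.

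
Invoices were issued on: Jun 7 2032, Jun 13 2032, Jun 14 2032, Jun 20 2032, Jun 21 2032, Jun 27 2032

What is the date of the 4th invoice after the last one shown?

Jul 11 2032

Gaps: 6, 1, 6, 1, 6 days — not constant, but cyclic with period 2.
The events fall on every Monday and Sunday.
The following Monday is Jun 28 2032.
Next Sunday: Jul 4 2032.
Next Monday: Jul 5 2032.
The following Sunday is Jul 11 2032.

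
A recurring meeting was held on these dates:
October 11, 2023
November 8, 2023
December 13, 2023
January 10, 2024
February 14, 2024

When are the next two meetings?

Gaps: 28, 35, 28, 35 days — a mix of 28 and 35. Every date is a Wednesday.
Each is the 2nd Wednesday of its month.
2nd Wednesday of March 2024: March 13, 2024.
April 2024 — 2nd Wednesday is April 10, 2024.

March 13, 2024; April 10, 2024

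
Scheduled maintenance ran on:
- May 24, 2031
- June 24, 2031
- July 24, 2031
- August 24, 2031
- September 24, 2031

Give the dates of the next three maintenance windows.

Gaps: 31, 30, 31, 31 days — not constant. Every event is on the 24th of the month.
Pattern: the 24th of each month.
October 2031: October 24, 2031.
November 2031: November 24, 2031.
Next: December 2031 → December 24, 2031.

October 24, 2031; November 24, 2031; December 24, 2031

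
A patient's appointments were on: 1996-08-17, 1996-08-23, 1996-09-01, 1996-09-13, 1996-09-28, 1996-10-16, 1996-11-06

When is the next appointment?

Gaps: 6, 9, 12, 15, 18, 21 days — each gap is 3 larger than the previous one.
Next gap: 24 days. 1996-11-06 + 24 days = 1996-11-30.

1996-11-30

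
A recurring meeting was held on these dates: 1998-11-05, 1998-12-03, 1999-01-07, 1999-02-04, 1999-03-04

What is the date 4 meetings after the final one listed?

1999-07-01

All dates are Thursdays, 28, 35, 28, 28 days apart.
Specifically, the 1st Thursday of each month.
April 1999 — 1st Thursday is 1999-04-01.
1st Thursday of May 1999: 1999-05-06.
June 1999 — 1st Thursday is 1999-06-03.
1st Thursday of July 1999: 1999-07-01.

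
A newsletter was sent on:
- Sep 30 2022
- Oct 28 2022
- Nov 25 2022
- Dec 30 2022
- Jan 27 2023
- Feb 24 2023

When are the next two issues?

Every date is a Friday; gaps 28, 28, 35, 28, 28 days.
Each is the last Friday of its month (at least one falls on the 29th or later, ruling out '4th Friday').
Last Friday of March 2023: Mar 31 2023.
Last Friday of April 2023: Apr 28 2023.

Mar 31 2023, Apr 28 2023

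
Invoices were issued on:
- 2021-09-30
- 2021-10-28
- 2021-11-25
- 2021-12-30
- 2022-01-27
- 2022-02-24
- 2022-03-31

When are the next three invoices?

2022-04-28, 2022-05-26, 2022-06-30

Every date is a Thursday; gaps 28, 28, 35, 28, 28, 35 days.
Each is the last Thursday of its month (at least one falls on the 29th or later, ruling out '4th Thursday').
Last Thursday of April 2022: 2022-04-28.
Last Thursday of May 2022: 2022-05-26.
Last Thursday of June 2022: 2022-06-30.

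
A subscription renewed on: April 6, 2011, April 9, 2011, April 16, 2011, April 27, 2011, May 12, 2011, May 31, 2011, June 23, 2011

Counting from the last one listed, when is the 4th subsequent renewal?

Intervals are 3, 7, 11, 15, 19, 23 days — an arithmetic progression with common difference 4.
Next gap: 27 days. June 23, 2011 + 27 days = July 20, 2011.
Next gap: 31 days. July 20, 2011 + 31 days = August 20, 2011.
Next gap: 35 days. August 20, 2011 + 35 days = September 24, 2011.
Next gap: 39 days. September 24, 2011 + 39 days = November 2, 2011.

November 2, 2011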